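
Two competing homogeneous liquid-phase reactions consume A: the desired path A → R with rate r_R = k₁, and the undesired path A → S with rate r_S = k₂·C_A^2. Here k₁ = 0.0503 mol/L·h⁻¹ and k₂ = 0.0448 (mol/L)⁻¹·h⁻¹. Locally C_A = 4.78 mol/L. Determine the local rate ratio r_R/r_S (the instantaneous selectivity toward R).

0.0491

S_{R/S} = r_R/r_S = (k₁)/(k₂·C_A^2) = (k₁/k₂)·C_A^-2.
= (0.0503) / (0.0448×4.780^2) = 0.05030/1.024 = 0.0491.
The undesired path is higher order in A, so low C_A (CSTR or dilute feed) favours R.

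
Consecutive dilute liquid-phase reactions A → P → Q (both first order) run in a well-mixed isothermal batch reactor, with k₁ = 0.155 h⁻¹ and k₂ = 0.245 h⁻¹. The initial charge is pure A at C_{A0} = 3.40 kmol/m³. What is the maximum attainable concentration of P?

At the optimum, C_{P,max}/C_{A0} = (k₁/k₂)^[k₂/(k₂−k₁)].
= (0.155/0.245)^(0.245/(0.245−0.155)) = (0.6327)^(2.722) = 0.2876.
C_{P,max} = 0.2876×3.40 = 0.978 kmol/m³.

0.978 kmol/m³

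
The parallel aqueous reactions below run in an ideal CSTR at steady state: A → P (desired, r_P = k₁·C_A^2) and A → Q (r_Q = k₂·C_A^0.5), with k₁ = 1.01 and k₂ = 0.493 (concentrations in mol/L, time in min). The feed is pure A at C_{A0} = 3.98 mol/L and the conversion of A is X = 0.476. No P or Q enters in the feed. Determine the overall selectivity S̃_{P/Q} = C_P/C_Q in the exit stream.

Exit C_A = C_{A0}(1−X) = 3.98×0.524 = 2.086 mol/L.
A CSTR operates uniformly at the exit composition, giving r_P = 4.393 and r_Q = 0.7120 (each k·C_A^n at C_A = 2.086).
Overall selectivity = C_P/C_Q = r_Pτ/(r_Qτ) = r_P/r_Q = 6.17.

6.17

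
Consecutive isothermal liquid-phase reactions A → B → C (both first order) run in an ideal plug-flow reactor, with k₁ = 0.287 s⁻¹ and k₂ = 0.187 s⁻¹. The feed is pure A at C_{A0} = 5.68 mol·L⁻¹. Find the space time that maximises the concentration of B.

Setting dC_B/dτ = 0 gives τ_opt = ln(k₂/k₁)/(k₂−k₁).
= ln(0.187/0.287)/(0.187−0.287) = ln(0.6516)/-0.1000 = -0.4284/-0.1000 = 4.28 s.

4.28 s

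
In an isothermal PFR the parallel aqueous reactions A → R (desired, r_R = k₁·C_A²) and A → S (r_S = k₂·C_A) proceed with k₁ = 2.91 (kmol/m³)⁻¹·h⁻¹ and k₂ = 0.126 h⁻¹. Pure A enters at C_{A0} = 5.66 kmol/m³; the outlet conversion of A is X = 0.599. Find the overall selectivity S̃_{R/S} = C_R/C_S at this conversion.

85.8

C_A = C_{A0}(1−X) = 2.270 kmol/m³.
Along a PFR/batch, dC_S/dC_A = −r_S/(r_R+r_S) = −k₂/(k₂+k₁·C_A).
Integrating from C_{A0} to C_A: C_S = (0.126/2.91)·ln[(0.126+2.91·5.66)/(0.126+2.91·2.27)] = 0.04330·ln(16.60/6.731) = 0.03908 kmol/m³.
Then C_R = (C_{A0}−C_A) − C_S = 3.390 − 0.03908 = 3.351 kmol/m³.
S̃_{R/S} = C_R/C_S = 3.351/0.03908 = 85.8.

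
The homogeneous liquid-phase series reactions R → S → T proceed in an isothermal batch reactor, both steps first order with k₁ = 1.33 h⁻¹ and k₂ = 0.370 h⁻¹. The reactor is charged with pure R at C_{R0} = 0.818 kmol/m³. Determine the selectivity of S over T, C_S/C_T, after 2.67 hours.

0.961

The intermediate concentration in a first-order A→B→C sequence is C_S = k₁C_{R0}(e^(−k₁t) − e^(−k₂t))/(k₂−k₁).
e^(−k₁t) = e^(−1.33×2.67) = e^(−3.551) = 0.02869; e^(−k₂t) = e^(−0.9879) = 0.3724.
C_S = 1.33×0.818/(0.370−1.33) × (0.02869−0.3724) = (-1.133)×(-0.3437) = 0.3895 kmol/m³.
C_R = C_{R0}e^(−k₁t) = 0.02347 kmol/m³, so C_T = C_{R0}−C_R−C_S = 0.4051 kmol/m³; C_S/C_T = 0.961.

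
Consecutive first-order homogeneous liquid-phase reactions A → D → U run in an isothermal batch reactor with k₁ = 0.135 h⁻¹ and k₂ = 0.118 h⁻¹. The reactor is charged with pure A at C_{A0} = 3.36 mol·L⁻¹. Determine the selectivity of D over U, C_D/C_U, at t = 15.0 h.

Solving the coupled first-order balances gives C_D(t) = [k₁/(k₂−k₁)]·C_{A0}·(e^(−k₁t) − e^(−k₂t)).
e^(−k₁t) = e^(−0.135×15.0) = e^(−2.025) = 0.1320; e^(−k₂t) = e^(−1.770) = 0.1703.
C_D = 0.135×3.36/(0.118−0.135) × (0.1320−0.1703) = (-26.68)×(-0.03834) = 1.023 mol·L⁻¹.
C_A = C_{A0}e^(−k₁t) = 0.4435 mol·L⁻¹, so C_U = C_{A0}−C_A−C_D = 1.894 mol·L⁻¹; C_D/C_U = 0.540.

0.540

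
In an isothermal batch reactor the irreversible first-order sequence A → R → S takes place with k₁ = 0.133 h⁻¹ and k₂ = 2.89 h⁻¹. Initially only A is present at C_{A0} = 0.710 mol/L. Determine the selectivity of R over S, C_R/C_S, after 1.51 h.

The intermediate concentration in a first-order A→B→C sequence is C_R = k₁C_{A0}(e^(−k₁t) − e^(−k₂t))/(k₂−k₁).
e^(−k₁t) = e^(−0.133×1.51) = e^(−0.2008) = 0.8181; e^(−k₂t) = e^(−4.364) = 0.01273.
C_R = 0.133×0.710/(2.89−0.133) × (0.8181−0.01273) = 0.03425×0.8053 = 0.02758 mol/L.
C_A = C_{A0}e^(−k₁t) = 0.5808 mol/L, so C_S = C_{A0}−C_A−C_R = 0.1016 mol/L; C_R/C_S = 0.271.

0.271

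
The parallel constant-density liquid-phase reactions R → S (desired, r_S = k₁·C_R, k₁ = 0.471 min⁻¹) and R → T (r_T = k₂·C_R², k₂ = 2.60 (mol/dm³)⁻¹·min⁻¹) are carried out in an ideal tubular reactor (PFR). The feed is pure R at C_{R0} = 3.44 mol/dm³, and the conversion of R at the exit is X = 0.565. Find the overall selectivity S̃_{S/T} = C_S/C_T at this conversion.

C_R = C_{R0}(1−X) = 1.496 mol/dm³.
Along a PFR/batch, dC_S/dC_R = −r_S/(r_S+r_T) = −k₁/(k₁+k₂·C_R).
Integrating from C_{R0} to C_R: C_S = (0.471/2.60)·ln[(0.471+2.60·3.44)/(0.471+2.60·1.50)] = 0.1812·ln(9.415/4.362) = 0.1394 mol/dm³.
C_T = (C_{R0}−C_R)−C_S = 1.804 mol/dm³; S̃_{S/T} = 0.1394/1.804 = 0.0773.

0.0773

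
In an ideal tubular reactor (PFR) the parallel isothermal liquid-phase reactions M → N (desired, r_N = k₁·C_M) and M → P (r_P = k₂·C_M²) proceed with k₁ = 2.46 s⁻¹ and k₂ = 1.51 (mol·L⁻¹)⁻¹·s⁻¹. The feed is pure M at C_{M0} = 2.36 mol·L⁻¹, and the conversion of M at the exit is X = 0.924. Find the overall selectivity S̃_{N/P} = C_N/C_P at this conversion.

1.45

C_M = C_{M0}(1−X) = 0.1794 mol·L⁻¹.
Along a PFR/batch, dC_N/dC_M = −r_N/(r_N+r_P) = −k₁/(k₁+k₂·C_M).
Integrating from C_{M0} to C_M: C_N = (2.46/1.51)·ln[(2.46+1.51·2.36)/(2.46+1.51·0.179)] = 1.629·ln(6.024/2.731) = 1.289 mol·L⁻¹.
C_P = (C_{M0}−C_M)−C_N = 0.8919 mol·L⁻¹; S̃_{N/P} = 1.289/0.8919 = 1.45.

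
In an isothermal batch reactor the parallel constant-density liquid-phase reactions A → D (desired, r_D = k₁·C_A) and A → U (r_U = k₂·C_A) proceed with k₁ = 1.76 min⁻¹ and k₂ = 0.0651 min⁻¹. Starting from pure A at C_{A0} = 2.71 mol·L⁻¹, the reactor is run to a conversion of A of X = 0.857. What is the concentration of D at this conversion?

2.24 mol·L⁻¹

C_A = C_{A0}(1−X) = 0.3875 mol·L⁻¹.
Both paths are first order in A, so the instantaneous fraction to D is constant: dC_D/d(−C_A) = k₁/(k₁+k₂) = 0.9643.
C_D = 0.9643·(C_{A0}−C_A) = 0.9643×2.322 = 2.24 mol·L⁻¹.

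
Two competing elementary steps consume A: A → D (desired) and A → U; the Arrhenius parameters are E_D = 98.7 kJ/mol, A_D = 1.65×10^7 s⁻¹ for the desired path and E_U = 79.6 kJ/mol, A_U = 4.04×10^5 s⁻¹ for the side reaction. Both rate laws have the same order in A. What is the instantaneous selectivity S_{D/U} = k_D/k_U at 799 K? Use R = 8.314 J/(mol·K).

k_D/k_U = (A_D/A_U)·exp[−(E_D−E_U)/(RT)] = (A_D/A_U)·exp[(E_U−E_D)/(RT)].
(E_U−E_D)/(RT) = (79.6−98.7)×10³/(8.314×799) = -19100/6643 = -2.875.
k_D/k_U = (1.65×10^7/4.04×10^5)·exp(-2.875) = 40.84 × 0.05640 = 2.30.

2.30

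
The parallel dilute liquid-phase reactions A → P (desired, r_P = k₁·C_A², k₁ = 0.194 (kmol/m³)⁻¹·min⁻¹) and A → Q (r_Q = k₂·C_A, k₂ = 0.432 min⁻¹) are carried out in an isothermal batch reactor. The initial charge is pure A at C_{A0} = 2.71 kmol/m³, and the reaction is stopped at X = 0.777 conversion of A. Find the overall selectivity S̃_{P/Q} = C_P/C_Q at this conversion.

0.701

C_A = C_{A0}(1−X) = 0.6043 kmol/m³.
Along a PFR/batch, dC_Q/dC_A = −r_Q/(r_P+r_Q) = −k₂/(k₂+k₁·C_A).
Integrating from C_{A0} to C_A: C_Q = (0.432/0.194)·ln[(0.432+0.194·2.71)/(0.432+0.194·0.604)] = 2.227·ln(0.9577/0.5492) = 1.238 kmol/m³.
Then C_P = (C_{A0}−C_A) − C_Q = 2.106 − 1.238 = 0.8675 kmol/m³.
S̃_{P/Q} = C_P/C_Q = 0.8675/1.238 = 0.701.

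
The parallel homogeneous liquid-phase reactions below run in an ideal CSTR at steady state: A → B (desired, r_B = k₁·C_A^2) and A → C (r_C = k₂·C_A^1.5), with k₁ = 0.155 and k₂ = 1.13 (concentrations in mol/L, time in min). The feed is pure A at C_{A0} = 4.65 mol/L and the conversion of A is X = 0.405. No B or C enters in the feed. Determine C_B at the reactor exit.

0.350 mol/L

Exit C_A = C_{A0}(1−X) = 4.65×0.595 = 2.767 mol/L.
A CSTR operates uniformly at the exit composition, giving r_B = 1.187 and r_C = 5.200 (each k·C_A^n at C_A = 2.767).
Fraction of consumed A going to B: r_B/(r_B+r_C) = 0.1858.
C_B = 0.1858·C_{A0}·X = 0.1858×4.65×0.405 = 0.350 mol/L.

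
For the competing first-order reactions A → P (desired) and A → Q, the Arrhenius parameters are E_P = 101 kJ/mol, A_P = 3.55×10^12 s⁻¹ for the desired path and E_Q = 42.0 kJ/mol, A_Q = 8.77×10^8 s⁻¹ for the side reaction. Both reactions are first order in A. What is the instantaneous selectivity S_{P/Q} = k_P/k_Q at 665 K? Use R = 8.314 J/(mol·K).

0.0939

Since both paths have the same order in A, the concentration cancels and S_{P/Q} = k_P/k_Q = (A_P/A_Q)·exp[(E_Q−E_P)/(RT)].
(E_Q−E_P)/(RT) = (42.0−101)×10³/(8.314×665) = -59000/5529 = -10.67.
k_P/k_Q = (3.55×10^12/8.77×10^8)·exp(-10.67) = 4048 × 2.320×10^-5 = 0.0939.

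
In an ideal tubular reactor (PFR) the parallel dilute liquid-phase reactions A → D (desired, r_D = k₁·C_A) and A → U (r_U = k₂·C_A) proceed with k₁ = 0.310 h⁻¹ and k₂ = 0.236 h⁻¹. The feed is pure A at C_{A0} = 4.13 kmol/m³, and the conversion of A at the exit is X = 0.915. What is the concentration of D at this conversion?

2.15 kmol/m³

C_A = C_{A0}(1−X) = 0.3510 kmol/m³.
Both paths are first order in A, so the instantaneous fraction to D is constant: dC_D/d(−C_A) = k₁/(k₁+k₂) = 0.5678.
C_D = 0.5678·(C_{A0}−C_A) = 0.5678×3.779 = 2.15 kmol/m³.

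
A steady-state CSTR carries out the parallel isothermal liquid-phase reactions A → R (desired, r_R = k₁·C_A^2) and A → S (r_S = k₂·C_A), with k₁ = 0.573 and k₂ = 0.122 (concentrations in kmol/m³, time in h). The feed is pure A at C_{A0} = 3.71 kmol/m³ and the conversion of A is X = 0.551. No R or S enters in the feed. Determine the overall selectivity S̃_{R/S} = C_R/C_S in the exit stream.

Exit C_A = C_{A0}(1−X) = 3.71×0.449 = 1.666 kmol/m³.
In a CSTR the entire volume is at exit conditions, so r_R = 0.573×1.666^2 = 1.590 and r_S = 0.122×1.666 = 0.2032.
Overall selectivity = C_R/C_S = r_Rτ/(r_Sτ) = r_R/r_S = 7.82.

7.82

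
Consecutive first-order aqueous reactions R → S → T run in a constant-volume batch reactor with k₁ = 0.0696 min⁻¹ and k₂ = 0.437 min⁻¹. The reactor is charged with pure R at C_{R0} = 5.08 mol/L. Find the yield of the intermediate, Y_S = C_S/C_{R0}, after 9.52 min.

For first-order series with pure R initially, C_S(t) = k₁C_{R0}/(k₂−k₁)·(e^(−k₁t) − e^(−k₂t)).
e^(−k₁t) = e^(−0.0696×9.52) = e^(−0.6626) = 0.5155; e^(−k₂t) = e^(−4.160) = 0.01560.
C_S = 0.0696×5.08/(0.437−0.0696) × (0.5155−0.01560) = 0.9624×0.4999 = 0.4811 mol/L.
Y_S = C_S/C_{R0} = 0.4811/5.08 = 0.0947.

0.0947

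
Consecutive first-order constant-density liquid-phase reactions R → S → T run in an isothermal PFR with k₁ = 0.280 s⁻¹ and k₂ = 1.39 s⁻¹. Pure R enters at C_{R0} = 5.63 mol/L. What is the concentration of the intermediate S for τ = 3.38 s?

0.538 mol/L

For first-order series with pure R initially, C_S(τ) = k₁C_{R0}/(k₂−k₁)·(e^(−k₁τ) − e^(−k₂τ)).
e^(−k₁τ) = e^(−0.280×3.38) = e^(−0.9464) = 0.3881; e^(−k₂τ) = e^(−4.698) = 0.009112.
C_S = 0.280×5.63/(1.39−0.280) × (0.3881−0.009112) = 1.420×0.3790 = 0.5383 mol/L.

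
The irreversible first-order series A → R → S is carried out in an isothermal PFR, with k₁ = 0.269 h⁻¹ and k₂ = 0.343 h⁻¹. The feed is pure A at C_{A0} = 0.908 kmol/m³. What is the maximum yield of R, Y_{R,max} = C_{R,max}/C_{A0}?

0.324

Evaluating C_R at τ_opt = ln(k₂/k₁)/(k₂−k₁) gives C_{R,max}/C_{A0} = (k₁/k₂)^[k₂/(k₂−k₁)].
= (0.269/0.343)^(0.343/(0.343−0.269)) = (0.7843)^(4.635) = 0.3242.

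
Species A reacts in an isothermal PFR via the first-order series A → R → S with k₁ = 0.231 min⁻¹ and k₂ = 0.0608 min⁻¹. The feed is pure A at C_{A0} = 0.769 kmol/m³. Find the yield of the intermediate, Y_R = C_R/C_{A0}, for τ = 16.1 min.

For first-order series with pure A initially, C_R(τ) = k₁C_{A0}/(k₂−k₁)·(e^(−k₁τ) − e^(−k₂τ)).
e^(−k₁τ) = e^(−0.231×16.1) = e^(−3.719) = 0.02426; e^(−k₂τ) = e^(−0.9789) = 0.3757.
C_R = 0.231×0.769/(0.0608−0.231) × (0.02426−0.3757) = (-1.044)×(-0.3515) = 0.3668 kmol/m³.
Y_R = C_R/C_{A0} = 0.3668/0.769 = 0.477.

0.477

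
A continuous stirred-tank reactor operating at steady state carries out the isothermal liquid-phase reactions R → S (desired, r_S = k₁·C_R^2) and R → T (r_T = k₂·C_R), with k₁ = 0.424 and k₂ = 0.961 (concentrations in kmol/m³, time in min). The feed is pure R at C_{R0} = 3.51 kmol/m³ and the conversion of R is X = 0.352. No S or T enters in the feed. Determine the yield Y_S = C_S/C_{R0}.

0.176

Exit C_R = C_{R0}(1−X) = 3.51×0.648 = 2.274 kmol/m³.
Rates in a CSTR are evaluated at the outlet concentration: r_S = 0.424×2.274^2 = 2.193, r_T = 0.961×2.274 = 2.186.
Fraction of consumed R going to S: r_S/(r_S+r_T) = 0.5009.
C_S = 0.5009·C_{R0}·X = 0.5009×3.51×0.352 = 0.619 kmol/m³; Y_S = C_S/C_{R0} = 0.176.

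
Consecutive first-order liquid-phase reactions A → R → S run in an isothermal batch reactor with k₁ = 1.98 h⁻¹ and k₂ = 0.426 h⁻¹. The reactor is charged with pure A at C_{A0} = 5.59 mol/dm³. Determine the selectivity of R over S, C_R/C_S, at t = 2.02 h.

1.11

The intermediate concentration in a first-order A→B→C sequence is C_R = k₁C_{A0}(e^(−k₁t) − e^(−k₂t))/(k₂−k₁).
e^(−k₁t) = e^(−1.98×2.02) = e^(−4.000) = 0.01832; e^(−k₂t) = e^(−0.8605) = 0.4229.
C_R = 1.98×5.59/(0.426−1.98) × (0.01832−0.4229) = (-7.122)×(-0.4046) = 2.882 mol/dm³.
C_A = C_{A0}e^(−k₁t) = 0.1024 mol/dm³, so C_S = C_{A0}−C_A−C_R = 2.606 mol/dm³; C_R/C_S = 1.11.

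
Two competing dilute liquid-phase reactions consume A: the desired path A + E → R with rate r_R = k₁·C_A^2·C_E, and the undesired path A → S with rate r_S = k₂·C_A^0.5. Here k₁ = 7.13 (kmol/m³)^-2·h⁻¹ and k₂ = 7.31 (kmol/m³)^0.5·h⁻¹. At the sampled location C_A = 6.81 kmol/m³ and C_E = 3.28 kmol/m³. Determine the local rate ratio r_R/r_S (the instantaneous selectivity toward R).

56.9

S_{R/S} = r_R/r_S = (k₁·C_A^2·C_E)/(k₂·C_A^0.5) = (k₁/k₂)·C_A^1.5·C_E.
= (7.13×6.810^2×3.280) / (7.31×6.810^0.5) = 1085/19.08 = 56.9.
Since the desired path is higher order in A, keeping C_A high (PFR or concentrated feed) favours R.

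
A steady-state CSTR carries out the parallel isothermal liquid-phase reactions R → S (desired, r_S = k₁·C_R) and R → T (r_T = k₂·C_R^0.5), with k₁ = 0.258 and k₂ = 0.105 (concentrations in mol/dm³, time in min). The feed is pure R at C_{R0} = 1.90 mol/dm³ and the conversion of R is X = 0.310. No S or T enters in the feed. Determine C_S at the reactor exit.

Exit C_R = C_{R0}(1−X) = 1.90×0.690 = 1.311 mol/dm³.
In a CSTR the entire volume is at exit conditions, so r_S = 0.258×1.311 = 0.3382 and r_T = 0.105×1.311^0.5 = 0.1202.
Fraction of consumed R going to S: r_S/(r_S+r_T) = 0.7378.
C_S = 0.7378·C_{R0}·X = 0.7378×1.90×0.310 = 0.435 mol/dm³.

0.435 mol/dm³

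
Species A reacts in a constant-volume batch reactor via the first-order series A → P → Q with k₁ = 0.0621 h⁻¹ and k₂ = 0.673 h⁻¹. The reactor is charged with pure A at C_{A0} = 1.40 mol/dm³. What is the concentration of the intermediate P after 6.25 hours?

0.0944 mol/dm³

For first-order series with pure A initially, C_P(t) = k₁C_{A0}/(k₂−k₁)·(e^(−k₁t) − e^(−k₂t)).
e^(−k₁t) = e^(−0.0621×6.25) = e^(−0.3881) = 0.6783; e^(−k₂t) = e^(−4.206) = 0.01490.
C_P = 0.0621×1.40/(0.673−0.0621) × (0.6783−0.01490) = 0.1423×0.6634 = 0.09442 mol/dm³.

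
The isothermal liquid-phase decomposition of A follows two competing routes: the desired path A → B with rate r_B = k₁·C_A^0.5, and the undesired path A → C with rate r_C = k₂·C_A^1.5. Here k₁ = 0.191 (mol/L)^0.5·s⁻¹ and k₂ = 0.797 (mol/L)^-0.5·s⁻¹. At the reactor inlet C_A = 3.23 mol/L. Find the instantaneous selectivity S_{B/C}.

0.0742

S_{B/C} = r_B/r_C = (k₁·C_A^0.5)/(k₂·C_A^1.5) = (k₁/k₂)·C_A⁻¹.
= (0.191×3.230^0.5) / (0.797×3.230^1.5) = 0.3433/4.627 = 0.0742.
The undesired path is higher order in A, so low C_A (CSTR or dilute feed) favours B.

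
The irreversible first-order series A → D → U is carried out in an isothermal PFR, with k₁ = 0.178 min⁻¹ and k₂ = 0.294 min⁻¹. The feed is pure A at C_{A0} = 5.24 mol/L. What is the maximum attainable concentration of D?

For a first-order series the maximum intermediate yield is C_{D,max}/C_{A0} = (k₁/k₂)^[k₂/(k₂−k₁)].
= (0.178/0.294)^(0.294/(0.294−0.178)) = (0.6054)^(2.534) = 0.2803.
C_{D,max} = 0.2803×5.24 = 1.47 mol/L.

1.47 mol/L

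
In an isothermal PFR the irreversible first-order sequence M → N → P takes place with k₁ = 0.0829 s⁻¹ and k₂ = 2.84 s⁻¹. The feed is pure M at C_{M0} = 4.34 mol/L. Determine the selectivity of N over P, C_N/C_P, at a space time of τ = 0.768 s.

The intermediate concentration in a first-order A→B→C sequence is C_N = k₁C_{M0}(e^(−k₁τ) − e^(−k₂τ))/(k₂−k₁).
e^(−k₁τ) = e^(−0.0829×0.768) = e^(−0.06367) = 0.9383; e^(−k₂τ) = e^(−2.181) = 0.1129.
C_N = 0.0829×4.34/(2.84−0.0829) × (0.9383−0.1129) = 0.1305×0.8254 = 0.1077 mol/L.
C_M = C_{M0}e^(−k₁τ) = 4.072 mol/L, so C_P = C_{M0}−C_M−C_N = 0.1600 mol/L; C_N/C_P = 0.673.

0.673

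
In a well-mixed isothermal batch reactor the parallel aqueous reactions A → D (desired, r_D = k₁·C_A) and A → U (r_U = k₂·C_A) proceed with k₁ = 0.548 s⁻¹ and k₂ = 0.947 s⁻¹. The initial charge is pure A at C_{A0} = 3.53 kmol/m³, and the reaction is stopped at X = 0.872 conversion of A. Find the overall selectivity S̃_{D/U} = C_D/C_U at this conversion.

C_A = C_{A0}(1−X) = 0.4518 kmol/m³.
Both paths are first order in A, so the instantaneous fraction to D is constant: dC_D/d(−C_A) = k₁/(k₁+k₂) = 0.3666.
C_D = 0.3666·(C_{A0}−C_A) = 0.3666×3.078 = 1.13 kmol/m³.
C_U = (C_{A0}−C_A)−C_D = 1.950 kmol/m³; S̃_{D/U} = 1.128/1.950 = 0.579.

0.579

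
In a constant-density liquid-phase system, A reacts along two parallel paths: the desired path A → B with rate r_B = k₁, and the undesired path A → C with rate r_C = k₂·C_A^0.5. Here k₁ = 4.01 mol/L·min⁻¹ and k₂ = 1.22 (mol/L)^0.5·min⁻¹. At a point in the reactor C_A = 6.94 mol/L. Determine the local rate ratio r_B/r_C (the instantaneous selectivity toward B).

S_{B/C} = r_B/r_C = (k₁)/(k₂·C_A^0.5) = (k₁/k₂)·C_A^-0.5.
= (4.01) / (1.22×6.940^0.5) = 4.010/3.214 = 1.25.
The undesired path is higher order in A, so low C_A (CSTR or dilute feed) favours B.

1.25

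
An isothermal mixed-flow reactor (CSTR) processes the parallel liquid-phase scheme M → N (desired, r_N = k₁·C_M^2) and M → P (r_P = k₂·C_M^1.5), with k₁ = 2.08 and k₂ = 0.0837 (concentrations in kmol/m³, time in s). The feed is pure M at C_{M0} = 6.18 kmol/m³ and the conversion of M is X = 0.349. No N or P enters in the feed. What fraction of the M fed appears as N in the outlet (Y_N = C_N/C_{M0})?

Exit C_M = C_{M0}(1−X) = 6.18×0.651 = 4.023 kmol/m³.
A CSTR operates uniformly at the exit composition, giving r_N = 33.67 and r_P = 0.6754 (each k·C_M^n at C_M = 4.023).
Fraction of consumed M going to N: r_N/(r_N+r_P) = 0.9803.
C_N = 0.9803·C_{M0}·X = 0.9803×6.18×0.349 = 2.11 kmol/m³; Y_N = C_N/C_{M0} = 0.342.

0.342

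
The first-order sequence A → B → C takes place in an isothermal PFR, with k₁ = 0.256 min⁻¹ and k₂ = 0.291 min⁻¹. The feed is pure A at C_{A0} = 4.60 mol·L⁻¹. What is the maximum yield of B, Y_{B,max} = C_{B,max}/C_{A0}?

0.345

Evaluating C_B at τ_opt = ln(k₂/k₁)/(k₂−k₁) gives C_{B,max}/C_{A0} = (k₁/k₂)^[k₂/(k₂−k₁)].
= (0.256/0.291)^(0.291/(0.291−0.256)) = (0.8797)^(8.314) = 0.3446.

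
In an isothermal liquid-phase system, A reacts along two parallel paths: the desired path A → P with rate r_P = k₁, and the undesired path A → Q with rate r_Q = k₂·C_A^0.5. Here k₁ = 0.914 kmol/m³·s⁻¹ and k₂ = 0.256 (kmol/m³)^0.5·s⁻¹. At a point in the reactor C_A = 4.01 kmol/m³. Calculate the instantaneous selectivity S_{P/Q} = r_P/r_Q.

S_{P/Q} = r_P/r_Q = (k₁)/(k₂·C_A^0.5) = (k₁/k₂)·C_A^-0.5.
= (0.914) / (0.256×4.010^0.5) = 0.9140/0.5126 = 1.78.

1.78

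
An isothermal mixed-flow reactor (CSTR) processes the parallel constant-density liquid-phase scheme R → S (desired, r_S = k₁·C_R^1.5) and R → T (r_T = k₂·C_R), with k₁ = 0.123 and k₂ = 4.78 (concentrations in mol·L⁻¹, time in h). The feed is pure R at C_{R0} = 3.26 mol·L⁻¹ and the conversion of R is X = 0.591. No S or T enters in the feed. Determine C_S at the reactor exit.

Exit C_R = C_{R0}(1−X) = 3.26×0.409 = 1.333 mol·L⁻¹.
Rates in a CSTR are evaluated at the outlet concentration: r_S = 0.123×1.333^1.5 = 0.1894, r_T = 4.78×1.333 = 6.373.
Fraction of consumed R going to S: r_S/(r_S+r_T) = 0.02886.
C_S = 0.02886·C_{R0}·X = 0.02886×3.26×0.591 = 0.0556 mol·L⁻¹.

0.0556 mol·L⁻¹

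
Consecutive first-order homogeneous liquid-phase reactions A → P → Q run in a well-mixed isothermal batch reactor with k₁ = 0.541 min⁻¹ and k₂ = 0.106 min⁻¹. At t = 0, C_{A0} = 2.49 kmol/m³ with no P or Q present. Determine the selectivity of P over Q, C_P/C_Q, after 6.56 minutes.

1.51

The intermediate concentration in a first-order A→B→C sequence is C_P = k₁C_{A0}(e^(−k₁t) − e^(−k₂t))/(k₂−k₁).
e^(−k₁t) = e^(−0.541×6.56) = e^(−3.549) = 0.02875; e^(−k₂t) = e^(−0.6954) = 0.4989.
C_P = 0.541×2.49/(0.106−0.541) × (0.02875−0.4989) = (-3.097)×(-0.4701) = 1.456 kmol/m³.
C_A = C_{A0}e^(−k₁t) = 0.07160 kmol/m³, so C_Q = C_{A0}−C_A−C_P = 0.9625 kmol/m³; C_P/C_Q = 1.51.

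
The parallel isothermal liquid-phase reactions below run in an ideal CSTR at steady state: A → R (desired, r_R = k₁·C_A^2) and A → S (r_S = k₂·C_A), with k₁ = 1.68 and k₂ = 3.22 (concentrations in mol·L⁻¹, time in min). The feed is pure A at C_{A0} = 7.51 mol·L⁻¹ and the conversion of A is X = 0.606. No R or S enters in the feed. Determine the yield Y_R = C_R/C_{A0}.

0.368

Exit C_A = C_{A0}(1−X) = 7.51×0.394 = 2.959 mol·L⁻¹.
In a CSTR the entire volume is at exit conditions, so r_R = 1.68×2.959^2 = 14.71 and r_S = 3.22×2.959 = 9.528.
Fraction of consumed A going to R: r_R/(r_R+r_S) = 0.6069.
C_R = 0.6069·C_{A0}·X = 0.6069×7.51×0.606 = 2.76 mol·L⁻¹; Y_R = C_R/C_{A0} = 0.368.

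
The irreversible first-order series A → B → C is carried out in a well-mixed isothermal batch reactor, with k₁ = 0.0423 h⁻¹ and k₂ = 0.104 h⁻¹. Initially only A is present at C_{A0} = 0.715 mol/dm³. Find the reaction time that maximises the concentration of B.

14.6 h

For first-order series the maximum of C_B occurs at t_opt = ln(k₂/k₁)/(k₂−k₁).
= ln(0.104/0.0423)/(0.104−0.0423) = ln(2.459)/0.06170 = 0.8996/0.06170 = 14.6 h.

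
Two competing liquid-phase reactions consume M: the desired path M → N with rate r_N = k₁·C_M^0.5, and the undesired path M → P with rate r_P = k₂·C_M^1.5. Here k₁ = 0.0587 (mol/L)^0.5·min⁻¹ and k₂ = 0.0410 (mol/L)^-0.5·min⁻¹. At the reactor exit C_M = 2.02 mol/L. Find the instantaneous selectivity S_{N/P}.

S_{N/P} = r_N/r_P = (k₁·C_M^0.5)/(k₂·C_M^1.5) = (k₁/k₂)·C_M⁻¹.
= (0.0587×2.020^0.5) / (0.0410×2.020^1.5) = 0.08343/0.1177 = 0.709.
The undesired path is higher order in M, so low C_M (CSTR or dilute feed) favours N.

0.709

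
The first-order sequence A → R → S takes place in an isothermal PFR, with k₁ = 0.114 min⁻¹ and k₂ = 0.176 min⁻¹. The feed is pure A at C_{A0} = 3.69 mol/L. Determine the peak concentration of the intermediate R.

For a first-order series the maximum intermediate yield is C_{R,max}/C_{A0} = (k₁/k₂)^[k₂/(k₂−k₁)].
= (0.114/0.176)^(0.176/(0.176−0.114)) = (0.6477)^(2.839) = 0.2915.
C_{R,max} = 0.2915×3.69 = 1.08 mol/L.

1.08 mol/L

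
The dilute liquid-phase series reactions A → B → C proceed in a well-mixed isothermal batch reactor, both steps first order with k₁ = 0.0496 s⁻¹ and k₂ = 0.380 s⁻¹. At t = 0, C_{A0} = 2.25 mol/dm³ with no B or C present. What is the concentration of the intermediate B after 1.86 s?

0.141 mol/dm³

For first-order series with pure A initially, C_B(t) = k₁C_{A0}/(k₂−k₁)·(e^(−k₁t) − e^(−k₂t)).
e^(−k₁t) = e^(−0.0496×1.86) = e^(−0.09226) = 0.9119; e^(−k₂t) = e^(−0.7068) = 0.4932.
C_B = 0.0496×2.25/(0.380−0.0496) × (0.9119−0.4932) = 0.3378×0.4187 = 0.1414 mol/dm³.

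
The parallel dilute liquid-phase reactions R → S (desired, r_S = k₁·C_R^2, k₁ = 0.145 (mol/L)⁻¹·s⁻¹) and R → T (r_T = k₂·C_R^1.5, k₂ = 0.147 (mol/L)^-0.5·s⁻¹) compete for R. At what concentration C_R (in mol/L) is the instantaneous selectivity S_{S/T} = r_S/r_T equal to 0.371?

S_{S/T} = (k₁/k₂)·C_R^0.5 ⇒ C_R = (S·k₂/k₁)^(2).
= (0.371×0.147/0.145)^(2) = (0.3761)^(2) = 0.141 mol/L.

0.141 mol/L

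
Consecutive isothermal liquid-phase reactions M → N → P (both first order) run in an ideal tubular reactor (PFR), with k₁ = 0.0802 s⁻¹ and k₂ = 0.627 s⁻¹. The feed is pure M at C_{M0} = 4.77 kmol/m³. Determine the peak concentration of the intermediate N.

For a first-order series the maximum intermediate yield is C_{N,max}/C_{M0} = (k₁/k₂)^[k₂/(k₂−k₁)].
= (0.0802/0.627)^(0.627/(0.627−0.0802)) = (0.1279)^(1.147) = 0.09461.
C_{N,max} = 0.09461×4.77 = 0.451 kmol/m³.

0.451 kmol/m³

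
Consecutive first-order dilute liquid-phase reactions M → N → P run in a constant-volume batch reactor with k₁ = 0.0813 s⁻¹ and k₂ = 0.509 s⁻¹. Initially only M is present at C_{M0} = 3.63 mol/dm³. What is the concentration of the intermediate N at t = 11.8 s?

The intermediate concentration in a first-order A→B→C sequence is C_N = k₁C_{M0}(e^(−k₁t) − e^(−k₂t))/(k₂−k₁).
e^(−k₁t) = e^(−0.0813×11.8) = e^(−0.9593) = 0.3831; e^(−k₂t) = e^(−6.006) = 0.002463.
C_N = 0.0813×3.63/(0.509−0.0813) × (0.3831−0.002463) = 0.6900×0.3807 = 0.2627 mol/dm³.

0.263 mol/dm³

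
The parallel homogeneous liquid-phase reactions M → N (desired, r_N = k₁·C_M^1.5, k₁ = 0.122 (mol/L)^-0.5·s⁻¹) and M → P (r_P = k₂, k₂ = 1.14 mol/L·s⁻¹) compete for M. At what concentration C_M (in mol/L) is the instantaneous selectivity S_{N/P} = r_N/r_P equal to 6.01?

14.7 mol/L

S_{N/P} = (k₁/k₂)·C_M^1.5 ⇒ C_M = (S·k₂/k₁)^(1/1.5).
= (6.01×1.14/0.122)^(0.6667) = (56.16)^(0.6667) = 14.7 mol/L.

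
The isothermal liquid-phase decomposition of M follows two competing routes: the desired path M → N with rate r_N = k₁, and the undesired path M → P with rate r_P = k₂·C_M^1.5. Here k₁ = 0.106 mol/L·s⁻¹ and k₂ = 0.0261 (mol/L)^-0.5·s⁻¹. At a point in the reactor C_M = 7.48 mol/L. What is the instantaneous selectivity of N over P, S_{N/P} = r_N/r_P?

0.199

S_{N/P} = r_N/r_P = (k₁)/(k₂·C_M^1.5) = (k₁/k₂)·C_M^-1.5.
= (0.106) / (0.0261×7.480^1.5) = 0.1060/0.5339 = 0.199.
The undesired path is higher order in M, so low C_M (CSTR or dilute feed) favours N.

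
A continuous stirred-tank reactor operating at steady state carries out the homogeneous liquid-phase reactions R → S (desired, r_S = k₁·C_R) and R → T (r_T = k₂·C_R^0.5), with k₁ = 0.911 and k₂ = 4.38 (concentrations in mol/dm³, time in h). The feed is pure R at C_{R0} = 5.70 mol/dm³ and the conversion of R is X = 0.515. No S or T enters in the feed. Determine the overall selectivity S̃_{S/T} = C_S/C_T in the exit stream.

0.346

Exit C_R = C_{R0}(1−X) = 5.70×0.485 = 2.764 mol/dm³.
A CSTR operates uniformly at the exit composition, giving r_S = 2.518 and r_T = 7.283 (each k·C_R^n at C_R = 2.764).
Overall selectivity = C_S/C_T = r_Sτ/(r_Tτ) = r_S/r_T = 0.346.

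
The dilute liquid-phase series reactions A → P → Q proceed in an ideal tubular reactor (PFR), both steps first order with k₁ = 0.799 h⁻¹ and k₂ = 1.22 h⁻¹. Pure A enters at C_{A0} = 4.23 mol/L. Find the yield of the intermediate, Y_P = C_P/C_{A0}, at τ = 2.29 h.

The intermediate concentration in a first-order A→B→C sequence is C_P = k₁C_{A0}(e^(−k₁τ) − e^(−k₂τ))/(k₂−k₁).
e^(−k₁τ) = e^(−0.799×2.29) = e^(−1.830) = 0.1605; e^(−k₂τ) = e^(−2.794) = 0.06119.
C_P = 0.799×4.23/(1.22−0.799) × (0.1605−0.06119) = 8.028×0.09927 = 0.7970 mol/L.
Y_P = C_P/C_{A0} = 0.7970/4.23 = 0.188.

0.188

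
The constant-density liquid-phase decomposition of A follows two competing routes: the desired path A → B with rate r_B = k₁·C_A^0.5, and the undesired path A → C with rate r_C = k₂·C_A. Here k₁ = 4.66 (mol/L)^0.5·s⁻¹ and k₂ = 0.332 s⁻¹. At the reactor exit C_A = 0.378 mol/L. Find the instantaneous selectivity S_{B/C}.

22.8

S_{B/C} = r_B/r_C = (k₁·C_A^0.5)/(k₂·C_A) = (k₁/k₂)·C_A^-0.5.
= (4.66×0.3780^0.5) / (0.332×0.3780) = 2.865/0.1255 = 22.8.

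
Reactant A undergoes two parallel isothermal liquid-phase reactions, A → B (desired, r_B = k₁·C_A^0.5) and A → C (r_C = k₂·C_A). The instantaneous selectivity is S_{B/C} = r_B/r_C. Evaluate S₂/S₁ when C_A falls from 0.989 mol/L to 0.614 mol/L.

S_{B/C} = (k₁/k₂)·C_A^-0.5, so S₂/S₁ = (C_{A,2}/C_{A,1})^-0.5.
= (0.614/0.989)^(-0.5) = (0.6208)^(-0.5) = 1.27.
Selectivity toward B rises as C_A falls — low-concentration operation is favoured.

1.27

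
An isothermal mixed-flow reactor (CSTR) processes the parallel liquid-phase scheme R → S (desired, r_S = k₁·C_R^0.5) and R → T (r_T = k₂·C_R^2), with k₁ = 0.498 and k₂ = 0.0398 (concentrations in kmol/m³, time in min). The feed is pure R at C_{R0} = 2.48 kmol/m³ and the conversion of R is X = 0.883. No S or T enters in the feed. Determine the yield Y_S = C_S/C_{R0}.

Exit C_R = C_{R0}(1−X) = 2.48×0.117 = 0.2902 kmol/m³.
Rates in a CSTR are evaluated at the outlet concentration: r_S = 0.498×0.2902^0.5 = 0.2683, r_T = 0.0398×0.2902^2 = 0.003351.
Fraction of consumed R going to S: r_S/(r_S+r_T) = 0.9877.
C_S = 0.9877·C_{R0}·X = 0.9877×2.48×0.883 = 2.16 kmol/m³; Y_S = C_S/C_{R0} = 0.872.

0.872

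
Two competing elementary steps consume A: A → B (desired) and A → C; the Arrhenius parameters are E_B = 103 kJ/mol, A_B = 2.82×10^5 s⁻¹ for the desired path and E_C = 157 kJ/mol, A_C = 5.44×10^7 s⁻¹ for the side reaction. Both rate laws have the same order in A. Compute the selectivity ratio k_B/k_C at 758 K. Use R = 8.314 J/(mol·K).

27.3

k_B/k_C = (A_B/A_C)·exp[−(E_B−E_C)/(RT)] = (A_B/A_C)·exp[(E_C−E_B)/(RT)].
(E_C−E_B)/(RT) = (157−103)×10³/(8.314×758) = 54000/6302 = 8.569.
k_B/k_C = (2.82×10^5/5.44×10^7)·exp(8.569) = 0.005184 × 5264 = 27.3.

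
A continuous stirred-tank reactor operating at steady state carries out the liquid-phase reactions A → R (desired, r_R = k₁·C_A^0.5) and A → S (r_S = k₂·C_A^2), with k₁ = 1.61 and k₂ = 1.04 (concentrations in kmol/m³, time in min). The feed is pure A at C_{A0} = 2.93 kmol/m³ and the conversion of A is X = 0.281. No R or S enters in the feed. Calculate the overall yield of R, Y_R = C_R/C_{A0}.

Exit C_A = C_{A0}(1−X) = 2.93×0.719 = 2.107 kmol/m³.
Rates in a CSTR are evaluated at the outlet concentration: r_R = 1.61×2.107^0.5 = 2.337, r_S = 1.04×2.107^2 = 4.616.
Fraction of consumed A going to R: r_R/(r_R+r_S) = 0.3361.
C_R = 0.3361·C_{A0}·X = 0.3361×2.93×0.281 = 0.277 kmol/m³; Y_R = C_R/C_{A0} = 0.0944.

0.0944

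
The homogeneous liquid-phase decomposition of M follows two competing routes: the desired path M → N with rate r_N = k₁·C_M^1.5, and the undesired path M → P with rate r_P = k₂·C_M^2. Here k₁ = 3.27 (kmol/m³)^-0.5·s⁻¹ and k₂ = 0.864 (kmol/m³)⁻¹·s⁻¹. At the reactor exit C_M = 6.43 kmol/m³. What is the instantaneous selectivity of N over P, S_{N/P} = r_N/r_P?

S_{N/P} = r_N/r_P = (k₁·C_M^1.5)/(k₂·C_M^2) = (k₁/k₂)·C_M^-0.5.
= (3.27×6.430^1.5) / (0.864×6.430^2) = 53.32/35.72 = 1.49.
The undesired path is higher order in M, so low C_M (CSTR or dilute feed) favours N.

1.49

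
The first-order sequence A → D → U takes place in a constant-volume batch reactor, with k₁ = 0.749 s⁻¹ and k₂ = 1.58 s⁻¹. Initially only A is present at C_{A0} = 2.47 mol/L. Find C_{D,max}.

0.597 mol/L

At the optimum, C_{D,max}/C_{A0} = (k₁/k₂)^[k₂/(k₂−k₁)].
= (0.749/1.58)^(1.58/(1.58−0.749)) = (0.4741)^(1.901) = 0.2419.
C_{D,max} = 0.2419×2.47 = 0.597 mol/L.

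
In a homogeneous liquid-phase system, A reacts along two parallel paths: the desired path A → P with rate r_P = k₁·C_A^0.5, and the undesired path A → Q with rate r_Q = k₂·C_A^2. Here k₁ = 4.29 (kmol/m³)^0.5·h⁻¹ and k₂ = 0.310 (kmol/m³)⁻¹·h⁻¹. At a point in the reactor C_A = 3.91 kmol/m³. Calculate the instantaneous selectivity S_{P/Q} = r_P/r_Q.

1.79

S_{P/Q} = r_P/r_Q = (k₁·C_A^0.5)/(k₂·C_A^2) = (k₁/k₂)·C_A^-1.5.
= (4.29×3.910^0.5) / (0.310×3.910^2) = 8.483/4.739 = 1.79.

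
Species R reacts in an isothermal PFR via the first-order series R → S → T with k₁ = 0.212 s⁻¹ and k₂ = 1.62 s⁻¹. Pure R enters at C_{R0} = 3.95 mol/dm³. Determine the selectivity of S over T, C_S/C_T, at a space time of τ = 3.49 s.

For first-order series with pure R initially, C_S(τ) = k₁C_{R0}/(k₂−k₁)·(e^(−k₁τ) − e^(−k₂τ)).
e^(−k₁τ) = e^(−0.212×3.49) = e^(−0.7399) = 0.4772; e^(−k₂τ) = e^(−5.654) = 0.003504.
C_S = 0.212×3.95/(1.62−0.212) × (0.4772−0.003504) = 0.5947×0.4737 = 0.2817 mol/dm³.
C_R = C_{R0}e^(−k₁τ) = 1.885 mol/dm³, so C_T = C_{R0}−C_R−C_S = 1.783 mol/dm³; C_S/C_T = 0.158.

0.158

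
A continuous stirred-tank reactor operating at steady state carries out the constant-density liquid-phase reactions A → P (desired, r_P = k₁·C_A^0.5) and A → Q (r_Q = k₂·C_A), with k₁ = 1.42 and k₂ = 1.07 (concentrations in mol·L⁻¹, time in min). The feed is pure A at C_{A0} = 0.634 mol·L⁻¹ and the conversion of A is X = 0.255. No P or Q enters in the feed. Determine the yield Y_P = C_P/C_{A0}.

0.168

Exit C_A = C_{A0}(1−X) = 0.634×0.745 = 0.4723 mol·L⁻¹.
A CSTR operates uniformly at the exit composition, giving r_P = 0.9759 and r_Q = 0.5054 (each k·C_A^n at C_A = 0.4723).
Fraction of consumed A going to P: r_P/(r_P+r_Q) = 0.6588.
C_P = 0.6588·C_{A0}·X = 0.6588×0.634×0.255 = 0.107 mol·L⁻¹; Y_P = C_P/C_{A0} = 0.168.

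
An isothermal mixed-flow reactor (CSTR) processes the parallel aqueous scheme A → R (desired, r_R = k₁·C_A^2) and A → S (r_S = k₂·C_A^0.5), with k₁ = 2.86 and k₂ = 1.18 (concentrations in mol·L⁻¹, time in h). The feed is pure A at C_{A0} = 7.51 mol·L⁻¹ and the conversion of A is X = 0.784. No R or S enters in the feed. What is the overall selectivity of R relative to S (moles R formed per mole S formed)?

5.01

Exit C_A = C_{A0}(1−X) = 7.51×0.216 = 1.622 mol·L⁻¹.
In a CSTR the entire volume is at exit conditions, so r_R = 2.86×1.622^2 = 7.526 and r_S = 1.18×1.622^0.5 = 1.503.
Overall selectivity = C_R/C_S = r_Rτ/(r_Sτ) = r_R/r_S = 5.01.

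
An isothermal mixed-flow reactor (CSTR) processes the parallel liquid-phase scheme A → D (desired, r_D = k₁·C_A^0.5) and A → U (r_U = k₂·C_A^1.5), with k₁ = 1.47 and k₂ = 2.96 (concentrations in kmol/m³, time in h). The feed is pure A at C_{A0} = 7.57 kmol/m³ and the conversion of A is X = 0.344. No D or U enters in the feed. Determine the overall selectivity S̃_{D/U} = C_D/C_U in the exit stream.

0.100

Exit C_A = C_{A0}(1−X) = 7.57×0.656 = 4.966 kmol/m³.
A CSTR operates uniformly at the exit composition, giving r_D = 3.276 and r_U = 32.76 (each k·C_A^n at C_A = 4.966).
Overall selectivity = C_D/C_U = r_Dτ/(r_Uτ) = r_D/r_U = 0.100.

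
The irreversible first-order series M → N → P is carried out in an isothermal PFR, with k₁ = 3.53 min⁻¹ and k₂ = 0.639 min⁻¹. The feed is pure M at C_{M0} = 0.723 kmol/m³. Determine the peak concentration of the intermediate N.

0.496 kmol/m³

At the optimum, C_{N,max}/C_{M0} = (k₁/k₂)^[k₂/(k₂−k₁)].
= (3.53/0.639)^(0.639/(0.639−3.53)) = (5.524)^(-0.2210) = 0.6854.
C_{N,max} = 0.6854×0.723 = 0.496 kmol/m³.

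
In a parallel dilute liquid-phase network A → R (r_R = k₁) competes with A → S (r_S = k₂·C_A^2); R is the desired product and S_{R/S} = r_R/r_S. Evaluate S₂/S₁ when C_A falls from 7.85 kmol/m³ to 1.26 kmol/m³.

S_{R/S} = (k₁/k₂)·C_A^-2, so S₂/S₁ = (C_{A,2}/C_{A,1})^-2.
= (1.26/7.85)^(-2) = (0.1605)^(-2) = 38.8.

38.8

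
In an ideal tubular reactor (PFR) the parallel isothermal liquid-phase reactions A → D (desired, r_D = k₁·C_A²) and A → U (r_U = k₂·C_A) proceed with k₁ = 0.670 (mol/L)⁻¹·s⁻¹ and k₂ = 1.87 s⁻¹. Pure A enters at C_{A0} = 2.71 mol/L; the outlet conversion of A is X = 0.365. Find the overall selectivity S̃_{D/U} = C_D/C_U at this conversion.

0.788

C_A = C_{A0}(1−X) = 1.721 mol/L.
Along a PFR/batch, dC_U/dC_A = −r_U/(r_D+r_U) = −k₂/(k₂+k₁·C_A).
Integrating from C_{A0} to C_A: C_U = (1.87/0.670)·ln[(1.87+0.670·2.71)/(1.87+0.670·1.72)] = 2.791·ln(3.686/3.023) = 0.5532 mol/L.
Then C_D = (C_{A0}−C_A) − C_U = 0.9891 − 0.5532 = 0.4359 mol/L.
S̃_{D/U} = C_D/C_U = 0.4359/0.5532 = 0.788.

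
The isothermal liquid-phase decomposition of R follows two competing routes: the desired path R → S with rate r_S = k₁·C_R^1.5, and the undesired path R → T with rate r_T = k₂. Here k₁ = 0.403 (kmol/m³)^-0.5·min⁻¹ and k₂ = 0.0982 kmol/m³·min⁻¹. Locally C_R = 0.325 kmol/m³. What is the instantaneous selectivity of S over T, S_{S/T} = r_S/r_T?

S_{S/T} = r_S/r_T = (k₁·C_R^1.5)/(k₂) = (k₁/k₂)·C_R^1.5.
= (0.403×0.3250^1.5) / (0.0982) = 0.07467/0.09820 = 0.760.
Since the desired path is higher order in R, keeping C_R high (PFR or concentrated feed) favours S.

0.760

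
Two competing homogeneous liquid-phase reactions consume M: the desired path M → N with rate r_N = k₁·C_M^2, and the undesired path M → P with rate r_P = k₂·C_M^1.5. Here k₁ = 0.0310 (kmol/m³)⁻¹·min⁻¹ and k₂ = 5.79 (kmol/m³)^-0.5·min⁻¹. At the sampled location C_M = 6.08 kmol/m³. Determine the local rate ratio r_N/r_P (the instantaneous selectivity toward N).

0.0132

S_{N/P} = r_N/r_P = (k₁·C_M^2)/(k₂·C_M^1.5) = (k₁/k₂)·C_M^0.5.
= (0.0310×6.080^2) / (5.79×6.080^1.5) = 1.146/86.80 = 0.0132.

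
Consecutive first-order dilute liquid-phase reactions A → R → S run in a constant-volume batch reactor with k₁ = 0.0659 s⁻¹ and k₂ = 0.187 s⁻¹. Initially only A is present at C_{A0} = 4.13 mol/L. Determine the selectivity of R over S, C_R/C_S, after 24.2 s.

Solving the coupled first-order balances gives C_R(t) = [k₁/(k₂−k₁)]·C_{A0}·(e^(−k₁t) − e^(−k₂t)).
e^(−k₁t) = e^(−0.0659×24.2) = e^(−1.595) = 0.2030; e^(−k₂t) = e^(−4.525) = 0.01083.
C_R = 0.0659×4.13/(0.187−0.0659) × (0.2030−0.01083) = 2.247×0.1921 = 0.4318 mol/L.
C_A = C_{A0}e^(−k₁t) = 0.8382 mol/L, so C_S = C_{A0}−C_A−C_R = 2.860 mol/L; C_R/C_S = 0.151.

0.151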